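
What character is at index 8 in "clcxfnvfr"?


Input string: 'clcxfnvfr'
Operation: get character at index 8
Index mapping: s[0]='c', s[1]='l', s[2]='c', s[3]='x', s[4]='f', s[5]='n', s[6]='v', s[7]='f', s[8]='r'
Result: 'r'


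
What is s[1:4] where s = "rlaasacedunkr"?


Input string: 'rlaasacedunkr'
Operation: slice [1:4]
Extract characters: s[1]='l', s[2]='a', s[3]='a'
Result: laa


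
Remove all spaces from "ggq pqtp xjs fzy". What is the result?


Input string: 'ggq pqtp xjs fzy'
Operation: remove all spaces
Words: 'ggq', 'pqtp', 'xjs', 'fzy'
Join without spaces: ggqpqtpxjsfzy


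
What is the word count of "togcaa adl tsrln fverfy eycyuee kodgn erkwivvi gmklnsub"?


Input string: 'togcaa adl tsrln fverfy eycyuee kodgn erkwivvi gmklnsub'
Operation: split by spaces
Words found: 'togcaa', 'adl', 'tsrln', 'fverfy', 'eycyuee', 'kodgn', 'erkwivvi', 'gmklnsub'
Word count: 8


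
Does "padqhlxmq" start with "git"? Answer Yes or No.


Input string: 'padqhlxmq'
Prefix to check: 'git'
First 3 characters of input: 'pad'
Match: False
Result: No


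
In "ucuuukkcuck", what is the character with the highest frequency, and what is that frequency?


Input: 'ucuuukkcuck'
Operation: tally each character
Counts: 'c':3, 'k':3, 'u':5
Maximum: 'u' appears 5 times


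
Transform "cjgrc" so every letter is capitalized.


Input string: 'cjgrc'
Operation: convert each letter to uppercase
Mapping: 'c'->'C', 'j'->'J', 'g'->'G', 'r'->'R', 'c'->'C'
Result: CJGRC


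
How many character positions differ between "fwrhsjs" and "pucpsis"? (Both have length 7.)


String 1: 'fwrhsjs'
String 2: 'pucpsis'
Compare each position: pos 0: 'f'!='p', pos 1: 'w'!='u', pos 2: 'r'!='c', pos 3: 'h'!='p', pos 4: 's'=='s', pos 5: 'j'!='i', pos 6: 's'=='s'
Differing positions: 5
Hamming distance: 5


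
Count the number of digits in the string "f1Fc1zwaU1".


Input string: 'f1Fc1zwaU1'
Operation: count digit characters (0-9)
Scan: 'f', '1'(digit), 'F', 'c', '1'(digit), 'z', 'w', 'a', 'U', '1'(digit)
Digits found: 3
Result: 3


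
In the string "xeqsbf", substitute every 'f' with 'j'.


Input string: 'xeqsbf'
Operation: replace 'f' with 'j'
Positions of 'f': 5
After replacement: xeqsbj


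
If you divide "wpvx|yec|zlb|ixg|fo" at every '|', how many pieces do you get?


Input string: 'wpvx|yec|zlb|ixg|fo'
Delimiter: '|'
Split result: 'wpvx', 'yec', 'zlb', 'ixg', 'fo'
Number of parts: 5


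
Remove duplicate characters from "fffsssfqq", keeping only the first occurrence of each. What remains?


Input: 'fffsssfqq'
Operation: keep first occurrence of each character
Scan: s[0]='f' new -> keep; s[1]='f' seen -> skip; s[2]='f' seen -> skip; s[3]='s' new -> keep; s[4]='s' seen -> skip; s[5]='s' seen -> skip; s[6]='f' seen -> skip; s[7]='q' new -> keep; s[8]='q' seen -> skip
Result: fsq


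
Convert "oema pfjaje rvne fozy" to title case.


Input string: 'oema pfjaje rvne fozy'
Operation: capitalize first letter of each word
Word transformations: 'oema'->'Oema', 'pfjaje'->'Pfjaje', 'rvne'->'Rvne', 'fozy'->'Fozy'
Result: Oema Pfjaje Rvne Fozy


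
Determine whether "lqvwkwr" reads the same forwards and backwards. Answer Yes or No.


Input string: 'lqvwkwr'
Reversed: 'rwkwvql'
Compare pairs: s[0]='l' vs s[6]='r' (mismatch), s[1]='q' vs s[5]='w' (mismatch), s[2]='v' vs s[4]='k' (mismatch)
Palindrome: No


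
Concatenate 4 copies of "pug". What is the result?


Input string: 'pug'
Operation: repeat 4 times
Concatenation: 'pug' + 'pug' + 'pug' + 'pug'
Result: pugpugpugpug


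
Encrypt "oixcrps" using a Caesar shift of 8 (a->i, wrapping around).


Input: 'oixcrps', shift = 8
Operation: for each letter, (position + 8) mod 26
Mapping: 'o'(14+8=22)->'w', 'i'(8+8=16)->'q', 'x'(23+8=31, 31 mod 26=5)->'f', 'c'(2+8=10)->'k', 'r'(17+8=25)->'z', 'p'(15+8=23)->'x', 's'(18+8=26, 26 mod 26=0)->'a'
Result: wqfkzxa


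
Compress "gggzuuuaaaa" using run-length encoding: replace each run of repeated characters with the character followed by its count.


Input: 'gggzuuuaaaa'
Operation: identify consecutive runs
Runs: 'ggg' -> g3, 'z' -> z1, 'uuu' -> u3, 'aaaa' -> a4
Encoded: g3z1u3a4


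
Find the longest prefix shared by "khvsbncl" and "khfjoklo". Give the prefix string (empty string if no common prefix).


String 1: 'khvsbncl'
String 2: 'khfjoklo'
Compare position by position:
pos 0: 'k' vs 'k' match
pos 1: 'h' vs 'h' match
pos 2: 'v' vs 'f' differ -> stop
Longest common prefix: "kh" (length 2)


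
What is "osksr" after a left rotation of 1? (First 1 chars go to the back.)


Input: 'osksr', shift = 1
Operation: split at index 1 and swap parts
Front part s[0:1] = 'o'
Back part s[1:] = 'sksr'
Rotated = back + front = 'sksr' + 'o'
Result: sksro


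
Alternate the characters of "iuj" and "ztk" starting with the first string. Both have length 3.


String 1: 'iuj'
String 2: 'ztk'
Operation: alternate characters
Pairs: 'i'+'z', 'u'+'t', 'j'+'k'
Result: izutjk


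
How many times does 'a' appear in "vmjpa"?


Input string: 'vmjpa'
Target character: 'a'
Scan each position: s[4]='a'
Matches found at indices: 4
Total: 1


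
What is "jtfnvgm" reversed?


Input string: 'jtfnvgm'
Operation: reverse character order
Original order: 'j' -> 't' -> 'f' -> 'n' -> 'v' -> 'g' -> 'm'
Reversed order: 'm' -> 'g' -> 'v' -> 'n' -> 'f' -> 't' -> 'j'
Result: mgvnftj


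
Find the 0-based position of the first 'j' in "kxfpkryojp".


Input string: 'kxfpkryojp'
Target: 'j'
Scanning left to right: s[0]='k', s[1]='x', s[2]='f', s[3]='p', s[4]='k', s[5]='r', s[6]='y', s[7]='o', s[8]='j'
First match at index: 8


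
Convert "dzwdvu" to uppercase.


Input string: 'dzwdvu'
Operation: convert each letter to uppercase
Mapping: 'd'->'D', 'z'->'Z', 'w'->'W', 'd'->'D', 'v'->'V', 'u'->'U'
Result: DZWDVU


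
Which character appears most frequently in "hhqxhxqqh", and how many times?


Input: 'hhqxhxqqh'
Operation: tally each character
Counts: 'h':4, 'q':3, 'x':2
Maximum: 'h' appears 4 times


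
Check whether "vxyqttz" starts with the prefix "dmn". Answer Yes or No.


Input string: 'vxyqttz'
Prefix to check: 'dmn'
First 3 characters of input: 'vxy'
Match: False
Result: No


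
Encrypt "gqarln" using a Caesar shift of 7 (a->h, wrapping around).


Input: 'gqarln', shift = 7
Operation: for each letter, (position + 7) mod 26
Mapping: 'g'(6+7=13)->'n', 'q'(16+7=23)->'x', 'a'(0+7=7)->'h', 'r'(17+7=24)->'y', 'l'(11+7=18)->'s', 'n'(13+7=20)->'u'
Result: nxhysu


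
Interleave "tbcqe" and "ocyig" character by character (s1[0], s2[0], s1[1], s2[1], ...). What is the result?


String 1: 'tbcqe'
String 2: 'ocyig'
Operation: alternate characters
Pairs: 't'+'o', 'b'+'c', 'c'+'y', 'q'+'i', 'e'+'g'
Result: tobccyqieg


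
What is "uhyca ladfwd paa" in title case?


Input string: 'uhyca ladfwd paa'
Operation: capitalize first letter of each word
Word transformations: 'uhyca'->'Uhyca', 'ladfwd'->'Ladfwd', 'paa'->'Paa'
Result: Uhyca Ladfwd Paa


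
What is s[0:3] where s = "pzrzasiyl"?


Input string: 'pzrzasiyl'
Operation: slice [0:3]
Extract characters: s[0]='p', s[1]='z', s[2]='r'
Result: pzr


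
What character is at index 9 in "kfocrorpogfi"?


Input string: 'kfocrorpogfi'
Operation: get character at index 9
Index mapping: s[0]='k', s[1]='f', s[2]='o', s[3]='c', s[4]='r', s[5]='o', s[6]='r', s[7]='p', s[8]='o', s[9]='g'
Result: 'g'


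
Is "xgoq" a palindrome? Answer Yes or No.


Input string: 'xgoq'
Reversed: 'qogx'
Compare pairs: s[0]='x' vs s[3]='q' (mismatch), s[1]='g' vs s[2]='o' (mismatch)
Palindrome: No


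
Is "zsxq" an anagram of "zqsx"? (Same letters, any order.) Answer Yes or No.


String 1: 'zqsx' -> sorted: 'qsxz'
String 2: 'zsxq' -> sorted: 'qsxz'
Compare sorted forms: 'qsxz' == 'qsxz'
Anagram: Yes


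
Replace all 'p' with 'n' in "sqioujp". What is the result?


Input string: 'sqioujp'
Operation: replace 'p' with 'n'
Positions of 'p': 6
After replacement: sqioujn


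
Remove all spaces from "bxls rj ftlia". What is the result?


Input string: 'bxls rj ftlia'
Operation: remove all spaces
Words: 'bxls', 'rj', 'ftlia'
Join without spaces: bxlsrjftlia


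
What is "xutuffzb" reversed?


Input string: 'xutuffzb'
Operation: reverse character order
Original order: 'x' -> 'u' -> 't' -> 'u' -> 'f' -> 'f' -> 'z' -> 'b'
Reversed order: 'b' -> 'z' -> 'f' -> 'f' -> 'u' -> 't' -> 'u' -> 'x'
Result: bzffutux


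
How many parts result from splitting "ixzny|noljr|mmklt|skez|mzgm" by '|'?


Input string: 'ixzny|noljr|mmklt|skez|mzgm'
Delimiter: '|'
Split result: 'ixzny', 'noljr', 'mmklt', 'skez', 'mzgm'
Number of parts: 5


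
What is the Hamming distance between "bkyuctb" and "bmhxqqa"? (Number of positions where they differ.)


String 1: 'bkyuctb'
String 2: 'bmhxqqa'
Compare each position: pos 0: 'b'=='b', pos 1: 'k'!='m', pos 2: 'y'!='h', pos 3: 'u'!='x', pos 4: 'c'!='q', pos 5: 't'!='q', pos 6: 'b'!='a'
Differing positions: 6
Hamming distance: 6


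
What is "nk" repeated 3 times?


Input string: 'nk'
Operation: repeat 3 times
Concatenation: 'nk' + 'nk' + 'nk'
Result: nknknk


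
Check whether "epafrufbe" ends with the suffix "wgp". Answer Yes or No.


Input string: 'epafrufbe'
Suffix to check: 'wgp'
Last 3 characters of input: 'fbe'
Match: False
Result: No


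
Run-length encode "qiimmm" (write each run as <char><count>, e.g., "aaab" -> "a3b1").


Input: 'qiimmm'
Operation: identify consecutive runs
Runs: 'q' -> q1, 'ii' -> i2, 'mmm' -> m3
Encoded: q1i2m3


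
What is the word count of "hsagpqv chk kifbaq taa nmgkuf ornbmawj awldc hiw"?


Input string: 'hsagpqv chk kifbaq taa nmgkuf ornbmawj awldc hiw'
Operation: split by spaces
Words found: 'hsagpqv', 'chk', 'kifbaq', 'taa', 'nmgkuf', 'ornbmawj', 'awldc', 'hiw'
Word count: 8


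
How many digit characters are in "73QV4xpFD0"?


Input string: '73QV4xpFD0'
Operation: count digit characters (0-9)
Scan: '7'(digit), '3'(digit), 'Q', 'V', '4'(digit), 'x', 'p', 'F', 'D', '0'(digit)
Digits found: 4
Result: 4


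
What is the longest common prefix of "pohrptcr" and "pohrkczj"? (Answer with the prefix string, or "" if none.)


String 1: 'pohrptcr'
String 2: 'pohrkczj'
Compare position by position:
pos 0: 'p' vs 'p' match
pos 1: 'o' vs 'o' match
pos 2: 'h' vs 'h' match
pos 3: 'r' vs 'r' match
pos 4: 'p' vs 'k' differ -> stop
Longest common prefix: "pohr" (length 4)


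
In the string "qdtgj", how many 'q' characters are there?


Input string: 'qdtgj'
Target character: 'q'
Scan each position: s[0]='q'
Matches found at indices: 0
Total: 1


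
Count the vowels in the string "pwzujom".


Input string: 'pwzujom'
Operation: count vowels (a, e, i, o, u)
Scan: s[0]='p', s[1]='w', s[2]='z', s[3]='u' (vowel), s[4]='j', s[5]='o' (vowel), s[6]='m'
Vowels found: 2
Result: 2


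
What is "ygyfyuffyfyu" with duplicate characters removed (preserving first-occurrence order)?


Input: 'ygyfyuffyfyu'
Operation: keep first occurrence of each character
Scan: s[0]='y' new -> keep; s[1]='g' new -> keep; s[2]='y' seen -> skip; s[3]='f' new -> keep; s[4]='y' seen -> skip; s[5]='u' new -> keep; s[6]='f' seen -> skip; s[7]='f' seen -> skip; s[8]='y' seen -> skip; s[9]='f' seen -> skip; s[10]='y' seen -> skip; s[11]='u' seen -> skip
Result: ygfu


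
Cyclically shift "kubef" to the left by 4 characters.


Input: 'kubef', shift = 4
Operation: split at index 4 and swap parts
Front part s[0:4] = 'kube'
Back part s[4:] = 'f'
Rotated = back + front = 'f' + 'kube'
Result: fkube


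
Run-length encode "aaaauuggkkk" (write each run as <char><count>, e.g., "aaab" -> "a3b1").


Input: 'aaaauuggkkk'
Operation: identify consecutive runs
Runs: 'aaaa' -> a4, 'uu' -> u2, 'gg' -> g2, 'kkk' -> k3
Encoded: a4u2g2k3


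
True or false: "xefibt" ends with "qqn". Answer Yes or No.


Input string: 'xefibt'
Suffix to check: 'qqn'
Last 3 characters of input: 'ibt'
Match: False
Result: No


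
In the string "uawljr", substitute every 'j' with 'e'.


Input string: 'uawljr'
Operation: replace 'j' with 'e'
Positions of 'j': 4
After replacement: uawler


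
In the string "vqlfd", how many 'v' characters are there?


Input string: 'vqlfd'
Target character: 'v'
Scan each position: s[0]='v'
Matches found at indices: 0
Total: 1


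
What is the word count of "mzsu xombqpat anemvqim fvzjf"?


Input string: 'mzsu xombqpat anemvqim fvzjf'
Operation: split by spaces
Words found: 'mzsu', 'xombqpat', 'anemvqim', 'fvzjf'
Word count: 4


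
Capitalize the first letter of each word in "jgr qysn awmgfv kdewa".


Input string: 'jgr qysn awmgfv kdewa'
Operation: capitalize first letter of each word
Word transformations: 'jgr'->'Jgr', 'qysn'->'Qysn', 'awmgfv'->'Awmgfv', 'kdewa'->'Kdewa'
Result: Jgr Qysn Awmgfv Kdewa


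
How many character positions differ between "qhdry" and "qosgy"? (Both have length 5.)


String 1: 'qhdry'
String 2: 'qosgy'
Compare each position: pos 0: 'q'=='q', pos 1: 'h'!='o', pos 2: 'd'!='s', pos 3: 'r'!='g', pos 4: 'y'=='y'
Differing positions: 3
Hamming distance: 3


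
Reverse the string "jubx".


Input string: 'jubx'
Operation: reverse character order
Original order: 'j' -> 'u' -> 'b' -> 'x'
Reversed order: 'x' -> 'b' -> 'u' -> 'j'
Result: xbuj


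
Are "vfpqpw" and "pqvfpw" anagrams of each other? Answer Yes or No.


String 1: 'vfpqpw' -> sorted: 'fppqvw'
String 2: 'pqvfpw' -> sorted: 'fppqvw'
Compare sorted forms: 'fppqvw' == 'fppqvw'
Anagram: Yes


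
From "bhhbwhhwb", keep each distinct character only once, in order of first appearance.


Input: 'bhhbwhhwb'
Operation: keep first occurrence of each character
Scan: s[0]='b' new -> keep; s[1]='h' new -> keep; s[2]='h' seen -> skip; s[3]='b' seen -> skip; s[4]='w' new -> keep; s[5]='h' seen -> skip; s[6]='h' seen -> skip; s[7]='w' seen -> skip; s[8]='b' seen -> skip
Result: bhw


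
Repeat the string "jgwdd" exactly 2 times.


Input string: 'jgwdd'
Operation: repeat 2 times
Concatenation: 'jgwdd' + 'jgwdd'
Result: jgwddjgwdd


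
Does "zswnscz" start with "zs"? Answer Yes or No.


Input string: 'zswnscz'
Prefix to check: 'zs'
First 2 characters of input: 'zs'
Match: True
Result: Yes


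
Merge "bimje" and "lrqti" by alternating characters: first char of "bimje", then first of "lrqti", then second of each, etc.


String 1: 'bimje'
String 2: 'lrqti'
Operation: alternate characters
Pairs: 'b'+'l', 'i'+'r', 'm'+'q', 'j'+'t', 'e'+'i'
Result: blirmqjtei


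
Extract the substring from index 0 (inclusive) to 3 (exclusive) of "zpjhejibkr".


Input string: 'zpjhejibkr'
Operation: slice [0:3]
Extract characters: s[0]='z', s[1]='p', s[2]='j'
Result: zpj


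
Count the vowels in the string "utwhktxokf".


Input string: 'utwhktxokf'
Operation: count vowels (a, e, i, o, u)
Scan: s[0]='u' (vowel), s[1]='t', s[2]='w', s[3]='h', s[4]='k', s[5]='t', s[6]='x', s[7]='o' (vowel), s[8]='k', s[9]='f'
Vowels found: 2
Result: 2


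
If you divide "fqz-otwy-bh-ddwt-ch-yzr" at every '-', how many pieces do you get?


Input string: 'fqz-otwy-bh-ddwt-ch-yzr'
Delimiter: '-'
Split result: 'fqz', 'otwy', 'bh', 'ddwt', 'ch', 'yzr'
Number of parts: 6


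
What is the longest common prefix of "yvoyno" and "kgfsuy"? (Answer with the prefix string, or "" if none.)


String 1: 'yvoyno'
String 2: 'kgfsuy'
Compare position by position:
pos 0: 'y' vs 'k' differ -> stop
Longest common prefix: "" (length 0)


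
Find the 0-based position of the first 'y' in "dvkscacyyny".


Input string: 'dvkscacyyny'
Target: 'y'
Scanning left to right: s[0]='d', s[1]='v', s[2]='k', s[3]='s', s[4]='c', s[5]='a', s[6]='c', s[7]='y'
First match at index: 7


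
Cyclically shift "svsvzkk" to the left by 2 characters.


Input: 'svsvzkk', shift = 2
Operation: split at index 2 and swap parts
Front part s[0:2] = 'sv'
Back part s[2:] = 'svzkk'
Rotated = back + front = 'svzkk' + 'sv'
Result: svzkksv


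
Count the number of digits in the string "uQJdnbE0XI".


Input string: 'uQJdnbE0XI'
Operation: count digit characters (0-9)
Scan: 'u', 'Q', 'J', 'd', 'n', 'b', 'E', '0'(digit), 'X', 'I'
Digits found: 1
Result: 1


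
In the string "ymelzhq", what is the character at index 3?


Input string: 'ymelzhq'
Operation: get character at index 3
Index mapping: s[0]='y', s[1]='m', s[2]='e', s[3]='l'
Result: 'l'


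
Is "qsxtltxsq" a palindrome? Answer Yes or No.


Input string: 'qsxtltxsq'
Reversed: 'qsxtltxsq'
Compare pairs: s[0]='q' vs s[8]='q' (match), s[1]='s' vs s[7]='s' (match), s[2]='x' vs s[6]='x' (match), s[3]='t' vs s[5]='t' (match)
Palindrome: Yes


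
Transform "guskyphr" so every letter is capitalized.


Input string: 'guskyphr'
Operation: convert each letter to uppercase
Mapping: 'g'->'G', 'u'->'U', 's'->'S', 'k'->'K', 'y'->'Y', 'p'->'P', 'h'->'H', 'r'->'R'
Result: GUSKYPHR


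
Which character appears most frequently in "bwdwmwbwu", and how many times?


Input: 'bwdwmwbwu'
Operation: tally each character
Counts: 'b':2, 'd':1, 'm':1, 'u':1, 'w':4
Maximum: 'w' appears 4 times


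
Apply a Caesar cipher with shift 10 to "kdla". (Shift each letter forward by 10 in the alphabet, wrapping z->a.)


Input: 'kdla', shift = 10
Operation: for each letter, (position + 10) mod 26
Mapping: 'k'(10+10=20)->'u', 'd'(3+10=13)->'n', 'l'(11+10=21)->'v', 'a'(0+10=10)->'k'
Result: unvk


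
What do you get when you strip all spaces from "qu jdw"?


Input string: 'qu jdw'
Operation: remove all spaces
Words: 'qu', 'jdw'
Join without spaces: qujdw


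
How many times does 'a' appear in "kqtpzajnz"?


Input string: 'kqtpzajnz'
Target character: 'a'
Scan each position: s[5]='a'
Matches found at indices: 5
Total: 1


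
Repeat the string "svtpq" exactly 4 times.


Input string: 'svtpq'
Operation: repeat 4 times
Concatenation: 'svtpq' + 'svtpq' + 'svtpq' + 'svtpq'
Result: svtpqsvtpqsvtpqsvtpq


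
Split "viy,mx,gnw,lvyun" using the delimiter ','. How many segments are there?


Input string: 'viy,mx,gnw,lvyun'
Delimiter: ','
Split result: 'viy', 'mx', 'gnw', 'lvyun'
Number of parts: 4


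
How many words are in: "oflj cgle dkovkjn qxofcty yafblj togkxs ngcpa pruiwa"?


Input string: 'oflj cgle dkovkjn qxofcty yafblj togkxs ngcpa pruiwa'
Operation: split by spaces
Words found: 'oflj', 'cgle', 'dkovkjn', 'qxofcty', 'yafblj', 'togkxs', 'ngcpa', 'pruiwa'
Word count: 8


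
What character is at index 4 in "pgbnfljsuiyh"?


Input string: 'pgbnfljsuiyh'
Operation: get character at index 4
Index mapping: s[0]='p', s[1]='g', s[2]='b', s[3]='n', s[4]='f'
Result: 'f'


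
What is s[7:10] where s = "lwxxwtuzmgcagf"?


Input string: 'lwxxwtuzmgcagf'
Operation: slice [7:10]
Extract characters: s[7]='z', s[8]='m', s[9]='g'
Result: zmg


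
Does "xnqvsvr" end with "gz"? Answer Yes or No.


Input string: 'xnqvsvr'
Suffix to check: 'gz'
Last 2 characters of input: 'vr'
Match: False
Result: No


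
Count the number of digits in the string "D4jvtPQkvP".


Input string: 'D4jvtPQkvP'
Operation: count digit characters (0-9)
Scan: 'D', '4'(digit), 'j', 'v', 't', 'P', 'Q', 'k', 'v', 'P'
Digits found: 1
Result: 1


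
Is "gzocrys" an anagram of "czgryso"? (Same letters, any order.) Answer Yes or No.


String 1: 'czgryso' -> sorted: 'cgorsyz'
String 2: 'gzocrys' -> sorted: 'cgorsyz'
Compare sorted forms: 'cgorsyz' == 'cgorsyz'
Anagram: Yes


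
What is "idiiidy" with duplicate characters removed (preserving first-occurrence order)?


Input: 'idiiidy'
Operation: keep first occurrence of each character
Scan: s[0]='i' new -> keep; s[1]='d' new -> keep; s[2]='i' seen -> skip; s[3]='i' seen -> skip; s[4]='i' seen -> skip; s[5]='d' seen -> skip; s[6]='y' new -> keep
Result: idy


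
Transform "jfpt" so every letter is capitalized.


Input string: 'jfpt'
Operation: convert each letter to uppercase
Mapping: 'j'->'J', 'f'->'F', 'p'->'P', 't'->'T'
Result: JFPT


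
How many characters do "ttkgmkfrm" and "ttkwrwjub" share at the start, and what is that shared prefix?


String 1: 'ttkgmkfrm'
String 2: 'ttkwrwjub'
Compare position by position:
pos 0: 't' vs 't' match
pos 1: 't' vs 't' match
pos 2: 'k' vs 'k' match
pos 3: 'g' vs 'w' differ -> stop
Longest common prefix: "ttk" (length 3)


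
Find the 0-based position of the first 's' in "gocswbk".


Input string: 'gocswbk'
Target: 's'
Scanning left to right: s[0]='g', s[1]='o', s[2]='c', s[3]='s'
First match at index: 3


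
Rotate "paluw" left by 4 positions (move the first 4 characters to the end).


Input: 'paluw', shift = 4
Operation: split at index 4 and swap parts
Front part s[0:4] = 'palu'
Back part s[4:] = 'w'
Rotated = back + front = 'w' + 'palu'
Result: wpalu


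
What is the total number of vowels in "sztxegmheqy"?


Input string: 'sztxegmheqy'
Operation: count vowels (a, e, i, o, u)
Scan: s[0]='s', s[1]='z', s[2]='t', s[3]='x', s[4]='e' (vowel), s[5]='g', s[6]='m', s[7]='h', s[8]='e' (vowel), s[9]='q', s[10]='y'
Vowels found: 2
Result: 2


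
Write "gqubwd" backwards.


Input string: 'gqubwd'
Operation: reverse character order
Original order: 'g' -> 'q' -> 'u' -> 'b' -> 'w' -> 'd'
Reversed order: 'd' -> 'w' -> 'b' -> 'u' -> 'q' -> 'g'
Result: dwbuqg


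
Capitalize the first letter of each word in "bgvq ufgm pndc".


Input string: 'bgvq ufgm pndc'
Operation: capitalize first letter of each word
Word transformations: 'bgvq'->'Bgvq', 'ufgm'->'Ufgm', 'pndc'->'Pndc'
Result: Bgvq Ufgm Pndc


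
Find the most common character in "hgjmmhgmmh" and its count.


Input: 'hgjmmhgmmh'
Operation: tally each character
Counts: 'g':2, 'h':3, 'j':1, 'm':4
Maximum: 'm' appears 4 times


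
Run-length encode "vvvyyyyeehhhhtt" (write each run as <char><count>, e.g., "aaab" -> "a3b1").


Input: 'vvvyyyyeehhhhtt'
Operation: identify consecutive runs
Runs: 'vvv' -> v3, 'yyyy' -> y4, 'ee' -> e2, 'hhhh' -> h4, 'tt' -> t2
Encoded: v3y4e2h4t2


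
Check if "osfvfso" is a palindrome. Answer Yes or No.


Input string: 'osfvfso'
Reversed: 'osfvfso'
Compare pairs: s[0]='o' vs s[6]='o' (match), s[1]='s' vs s[5]='s' (match), s[2]='f' vs s[4]='f' (match)
Palindrome: Yes


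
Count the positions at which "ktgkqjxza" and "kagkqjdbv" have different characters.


String 1: 'ktgkqjxza'
String 2: 'kagkqjdbv'
Compare each position: pos 0: 'k'=='k', pos 1: 't'!='a', pos 2: 'g'=='g', pos 3: 'k'=='k', pos 4: 'q'=='q', pos 5: 'j'=='j', pos 6: 'x'!='d', pos 7: 'z'!='b', pos 8: 'a'!='v'
Differing positions: 4
Hamming distance: 4


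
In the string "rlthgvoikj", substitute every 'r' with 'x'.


Input string: 'rlthgvoikj'
Operation: replace 'r' with 'x'
Positions of 'r': 0
After replacement: xlthgvoikj


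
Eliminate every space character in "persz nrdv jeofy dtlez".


Input string: 'persz nrdv jeofy dtlez'
Operation: remove all spaces
Words: 'persz', 'nrdv', 'jeofy', 'dtlez'
Join without spaces: persznrdvjeofydtlez


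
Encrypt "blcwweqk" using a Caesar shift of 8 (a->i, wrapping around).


Input: 'blcwweqk', shift = 8
Operation: for each letter, (position + 8) mod 26
Mapping: 'b'(1+8=9)->'j', 'l'(11+8=19)->'t', 'c'(2+8=10)->'k', 'w'(22+8=30, 30 mod 26=4)->'e', 'w'(22+8=30, 30 mod 26=4)->'e', 'e'(4+8=12)->'m', 'q'(16+8=24)->'y', 'k'(10+8=18)->'s'
Result: jtkeemys


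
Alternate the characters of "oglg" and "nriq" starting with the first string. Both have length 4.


String 1: 'oglg'
String 2: 'nriq'
Operation: alternate characters
Pairs: 'o'+'n', 'g'+'r', 'l'+'i', 'g'+'q'
Result: ongrligq


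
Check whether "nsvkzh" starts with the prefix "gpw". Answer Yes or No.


Input string: 'nsvkzh'
Prefix to check: 'gpw'
First 3 characters of input: 'nsv'
Match: False
Result: No


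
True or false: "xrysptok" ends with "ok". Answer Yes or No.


Input string: 'xrysptok'
Suffix to check: 'ok'
Last 2 characters of input: 'ok'
Match: True
Result: Yes


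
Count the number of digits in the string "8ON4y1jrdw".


Input string: '8ON4y1jrdw'
Operation: count digit characters (0-9)
Scan: '8'(digit), 'O', 'N', '4'(digit), 'y', '1'(digit), 'j', 'r', 'd', 'w'
Digits found: 3
Result: 3


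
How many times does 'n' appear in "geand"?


Input string: 'geand'
Target character: 'n'
Scan each position: s[3]='n'
Matches found at indices: 3
Total: 1


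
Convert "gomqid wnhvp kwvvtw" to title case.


Input string: 'gomqid wnhvp kwvvtw'
Operation: capitalize first letter of each word
Word transformations: 'gomqid'->'Gomqid', 'wnhvp'->'Wnhvp', 'kwvvtw'->'Kwvvtw'
Result: Gomqid Wnhvp Kwvvtw


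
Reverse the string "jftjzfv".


Input string: 'jftjzfv'
Operation: reverse character order
Original order: 'j' -> 'f' -> 't' -> 'j' -> 'z' -> 'f' -> 'v'
Reversed order: 'v' -> 'f' -> 'z' -> 'j' -> 't' -> 'f' -> 'j'
Result: vfzjtfj


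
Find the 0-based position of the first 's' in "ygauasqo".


Input string: 'ygauasqo'
Target: 's'
Scanning left to right: s[0]='y', s[1]='g', s[2]='a', s[3]='u', s[4]='a', s[5]='s'
First match at index: 5


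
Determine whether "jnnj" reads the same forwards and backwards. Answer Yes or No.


Input string: 'jnnj'
Reversed: 'jnnj'
Compare pairs: s[0]='j' vs s[3]='j' (match), s[1]='n' vs s[2]='n' (match)
Palindrome: Yes


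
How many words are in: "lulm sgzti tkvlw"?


Input string: 'lulm sgzti tkvlw'
Operation: split by spaces
Words found: 'lulm', 'sgzti', 'tkvlw'
Word count: 3


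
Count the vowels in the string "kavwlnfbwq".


Input string: 'kavwlnfbwq'
Operation: count vowels (a, e, i, o, u)
Scan: s[0]='k', s[1]='a' (vowel), s[2]='v', s[3]='w', s[4]='l', s[5]='n', s[6]='f', s[7]='b', s[8]='w', s[9]='q'
Vowels found: 1
Result: 1


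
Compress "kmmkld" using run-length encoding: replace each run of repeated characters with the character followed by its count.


Input: 'kmmkld'
Operation: identify consecutive runs
Runs: 'k' -> k1, 'mm' -> m2, 'k' -> k1, 'l' -> l1, 'd' -> d1
Encoded: k1m2k1l1d1


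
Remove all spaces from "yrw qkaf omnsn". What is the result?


Input string: 'yrw qkaf omnsn'
Operation: remove all spaces
Words: 'yrw', 'qkaf', 'omnsn'
Join without spaces: yrwqkafomnsn


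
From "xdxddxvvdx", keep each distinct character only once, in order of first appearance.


Input: 'xdxddxvvdx'
Operation: keep first occurrence of each character
Scan: s[0]='x' new -> keep; s[1]='d' new -> keep; s[2]='x' seen -> skip; s[3]='d' seen -> skip; s[4]='d' seen -> skip; s[5]='x' seen -> skip; s[6]='v' new -> keep; s[7]='v' seen -> skip; s[8]='d' seen -> skip; s[9]='x' seen -> skip
Result: xdv


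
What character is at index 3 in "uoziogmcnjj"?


Input string: 'uoziogmcnjj'
Operation: get character at index 3
Index mapping: s[0]='u', s[1]='o', s[2]='z', s[3]='i'
Result: 'i'


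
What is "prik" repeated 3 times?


Input string: 'prik'
Operation: repeat 3 times
Concatenation: 'prik' + 'prik' + 'prik'
Result: prikprikprik


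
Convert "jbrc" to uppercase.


Input string: 'jbrc'
Operation: convert each letter to uppercase
Mapping: 'j'->'J', 'b'->'B', 'r'->'R', 'c'->'C'
Result: JBRC


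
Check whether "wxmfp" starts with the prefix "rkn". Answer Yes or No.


Input string: 'wxmfp'
Prefix to check: 'rkn'
First 3 characters of input: 'wxm'
Match: False
Result: No


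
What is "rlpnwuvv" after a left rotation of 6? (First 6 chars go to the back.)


Input: 'rlpnwuvv', shift = 6
Operation: split at index 6 and swap parts
Front part s[0:6] = 'rlpnwu'
Back part s[6:] = 'vv'
Rotated = back + front = 'vv' + 'rlpnwu'
Result: vvrlpnwu


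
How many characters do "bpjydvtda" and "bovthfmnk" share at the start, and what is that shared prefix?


String 1: 'bpjydvtda'
String 2: 'bovthfmnk'
Compare position by position:
pos 0: 'b' vs 'b' match
pos 1: 'p' vs 'o' differ -> stop
Longest common prefix: "b" (length 1)


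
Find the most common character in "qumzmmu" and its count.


Input: 'qumzmmu'
Operation: tally each character
Counts: 'm':3, 'q':1, 'u':2, 'z':1
Maximum: 'm' appears 3 times


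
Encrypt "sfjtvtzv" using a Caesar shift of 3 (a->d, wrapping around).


Input: 'sfjtvtzv', shift = 3
Operation: for each letter, (position + 3) mod 26
Mapping: 's'(18+3=21)->'v', 'f'(5+3=8)->'i', 'j'(9+3=12)->'m', 't'(19+3=22)->'w', 'v'(21+3=24)->'y', 't'(19+3=22)->'w', 'z'(25+3=28, 28 mod 26=2)->'c', 'v'(21+3=24)->'y'
Result: vimwywcy


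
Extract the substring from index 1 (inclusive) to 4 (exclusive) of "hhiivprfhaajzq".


Input string: 'hhiivprfhaajzq'
Operation: slice [1:4]
Extract characters: s[1]='h', s[2]='i', s[3]='i'
Result: hii


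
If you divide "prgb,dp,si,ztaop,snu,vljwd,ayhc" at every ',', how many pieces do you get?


Input string: 'prgb,dp,si,ztaop,snu,vljwd,ayhc'
Delimiter: ','
Split result: 'prgb', 'dp', 'si', 'ztaop', 'snu', 'vljwd', 'ayhc'
Number of parts: 7


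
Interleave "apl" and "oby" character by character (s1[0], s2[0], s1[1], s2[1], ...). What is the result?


String 1: 'apl'
String 2: 'oby'
Operation: alternate characters
Pairs: 'a'+'o', 'p'+'b', 'l'+'y'
Result: aopbly


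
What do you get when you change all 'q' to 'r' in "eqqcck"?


Input string: 'eqqcck'
Operation: replace 'q' with 'r'
Positions of 'q': 1, 2
After replacement: errcck


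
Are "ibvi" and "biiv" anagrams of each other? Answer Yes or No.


String 1: 'ibvi' -> sorted: 'biiv'
String 2: 'biiv' -> sorted: 'biiv'
Compare sorted forms: 'biiv' == 'biiv'
Anagram: Yes


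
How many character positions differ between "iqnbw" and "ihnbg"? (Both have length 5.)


String 1: 'iqnbw'
String 2: 'ihnbg'
Compare each position: pos 0: 'i'=='i', pos 1: 'q'!='h', pos 2: 'n'=='n', pos 3: 'b'=='b', pos 4: 'w'!='g'
Differing positions: 2
Hamming distance: 2


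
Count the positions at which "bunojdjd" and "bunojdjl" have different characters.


String 1: 'bunojdjd'
String 2: 'bunojdjl'
Compare each position: pos 0: 'b'=='b', pos 1: 'u'=='u', pos 2: 'n'=='n', pos 3: 'o'=='o', pos 4: 'j'=='j', pos 5: 'd'=='d', pos 6: 'j'=='j', pos 7: 'd'!='l'
Differing positions: 1
Hamming distance: 1


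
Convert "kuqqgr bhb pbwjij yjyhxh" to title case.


Input string: 'kuqqgr bhb pbwjij yjyhxh'
Operation: capitalize first letter of each word
Word transformations: 'kuqqgr'->'Kuqqgr', 'bhb'->'Bhb', 'pbwjij'->'Pbwjij', 'yjyhxh'->'Yjyhxh'
Result: Kuqqgr Bhb Pbwjij Yjyhxh


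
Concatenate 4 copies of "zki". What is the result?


Input string: 'zki'
Operation: repeat 4 times
Concatenation: 'zki' + 'zki' + 'zki' + 'zki'
Result: zkizkizkizki


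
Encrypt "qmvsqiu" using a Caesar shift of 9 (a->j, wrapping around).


Input: 'qmvsqiu', shift = 9
Operation: for each letter, (position + 9) mod 26
Mapping: 'q'(16+9=25)->'z', 'm'(12+9=21)->'v', 'v'(21+9=30, 30 mod 26=4)->'e', 's'(18+9=27, 27 mod 26=1)->'b', 'q'(16+9=25)->'z', 'i'(8+9=17)->'r', 'u'(20+9=29, 29 mod 26=3)->'d'
Result: zvebzrd


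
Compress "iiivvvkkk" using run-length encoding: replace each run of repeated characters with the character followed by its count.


Input: 'iiivvvkkk'
Operation: identify consecutive runs
Runs: 'iii' -> i3, 'vvv' -> v3, 'kkk' -> k3
Encoded: i3v3k3


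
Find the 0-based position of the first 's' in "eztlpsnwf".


Input string: 'eztlpsnwf'
Target: 's'
Scanning left to right: s[0]='e', s[1]='z', s[2]='t', s[3]='l', s[4]='p', s[5]='s'
First match at index: 5


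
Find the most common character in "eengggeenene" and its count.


Input: 'eengggeenene'
Operation: tally each character
Counts: 'e':6, 'g':3, 'n':3
Maximum: 'e' appears 6 times


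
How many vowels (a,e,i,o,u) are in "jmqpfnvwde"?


Input string: 'jmqpfnvwde'
Operation: count vowels (a, e, i, o, u)
Scan: s[0]='j', s[1]='m', s[2]='q', s[3]='p', s[4]='f', s[5]='n', s[6]='v', s[7]='w', s[8]='d', s[9]='e' (vowel)
Vowels found: 1
Result: 1


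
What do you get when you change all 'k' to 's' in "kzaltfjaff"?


Input string: 'kzaltfjaff'
Operation: replace 'k' with 's'
Positions of 'k': 0
After replacement: szaltfjaff


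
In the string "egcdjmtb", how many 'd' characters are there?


Input string: 'egcdjmtb'
Target character: 'd'
Scan each position: s[3]='d'
Matches found at indices: 3
Total: 1


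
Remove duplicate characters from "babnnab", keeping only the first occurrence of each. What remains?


Input: 'babnnab'
Operation: keep first occurrence of each character
Scan: s[0]='b' new -> keep; s[1]='a' new -> keep; s[2]='b' seen -> skip; s[3]='n' new -> keep; s[4]='n' seen -> skip; s[5]='a' seen -> skip; s[6]='b' seen -> skip
Result: ban


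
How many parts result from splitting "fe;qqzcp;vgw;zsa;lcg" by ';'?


Input string: 'fe;qqzcp;vgw;zsa;lcg'
Delimiter: ';'
Split result: 'fe', 'qqzcp', 'vgw', 'zsa', 'lcg'
Number of parts: 5


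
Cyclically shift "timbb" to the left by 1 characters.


Input: 'timbb', shift = 1
Operation: split at index 1 and swap parts
Front part s[0:1] = 't'
Back part s[1:] = 'imbb'
Rotated = back + front = 'imbb' + 't'
Result: imbbt


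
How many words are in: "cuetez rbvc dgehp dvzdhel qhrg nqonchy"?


Input string: 'cuetez rbvc dgehp dvzdhel qhrg nqonchy'
Operation: split by spaces
Words found: 'cuetez', 'rbvc', 'dgehp', 'dvzdhel', 'qhrg', 'nqonchy'
Word count: 6


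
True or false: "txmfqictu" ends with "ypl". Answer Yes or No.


Input string: 'txmfqictu'
Suffix to check: 'ypl'
Last 3 characters of input: 'ctu'
Match: False
Result: No


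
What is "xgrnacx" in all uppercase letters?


Input string: 'xgrnacx'
Operation: convert each letter to uppercase
Mapping: 'x'->'X', 'g'->'G', 'r'->'R', 'n'->'N', 'a'->'A', 'c'->'C', 'x'->'X'
Result: XGRNACX


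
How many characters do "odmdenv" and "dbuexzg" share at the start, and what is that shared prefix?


String 1: 'odmdenv'
String 2: 'dbuexzg'
Compare position by position:
pos 0: 'o' vs 'd' differ -> stop
Longest common prefix: "" (length 0)


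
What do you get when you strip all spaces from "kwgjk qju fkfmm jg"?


Input string: 'kwgjk qju fkfmm jg'
Operation: remove all spaces
Words: 'kwgjk', 'qju', 'fkfmm', 'jg'
Join without spaces: kwgjkqjufkfmmjg


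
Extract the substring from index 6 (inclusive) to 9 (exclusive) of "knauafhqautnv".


Input string: 'knauafhqautnv'
Operation: slice [6:9]
Extract characters: s[6]='h', s[7]='q', s[8]='a'
Result: hqa


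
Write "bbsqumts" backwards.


Input string: 'bbsqumts'
Operation: reverse character order
Original order: 'b' -> 'b' -> 's' -> 'q' -> 'u' -> 'm' -> 't' -> 's'
Reversed order: 's' -> 't' -> 'm' -> 'u' -> 'q' -> 's' -> 'b' -> 'b'
Result: stmuqsbb


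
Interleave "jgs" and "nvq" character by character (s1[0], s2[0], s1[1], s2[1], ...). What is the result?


String 1: 'jgs'
String 2: 'nvq'
Operation: alternate characters
Pairs: 'j'+'n', 'g'+'v', 's'+'q'
Result: jngvsq


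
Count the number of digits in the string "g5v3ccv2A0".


Input string: 'g5v3ccv2A0'
Operation: count digit characters (0-9)
Scan: 'g', '5'(digit), 'v', '3'(digit), 'c', 'c', 'v', '2'(digit), 'A', '0'(digit)
Digits found: 4
Result: 4


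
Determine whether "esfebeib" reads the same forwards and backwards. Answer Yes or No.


Input string: 'esfebeib'
Reversed: 'biebefse'
Compare pairs: s[0]='e' vs s[7]='b' (mismatch), s[1]='s' vs s[6]='i' (mismatch), s[2]='f' vs s[5]='e' (mismatch), s[3]='e' vs s[4]='b' (mismatch)
Palindrome: No


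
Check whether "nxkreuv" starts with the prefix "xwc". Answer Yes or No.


Input string: 'nxkreuv'
Prefix to check: 'xwc'
First 3 characters of input: 'nxk'
Match: False
Result: No


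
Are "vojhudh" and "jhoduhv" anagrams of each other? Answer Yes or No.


String 1: 'vojhudh' -> sorted: 'dhhjouv'
String 2: 'jhoduhv' -> sorted: 'dhhjouv'
Compare sorted forms: 'dhhjouv' == 'dhhjouv'
Anagram: Yes


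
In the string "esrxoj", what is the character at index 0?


Input string: 'esrxoj'
Operation: get character at index 0
Index mapping: s[0]='e'
Result: 'e'


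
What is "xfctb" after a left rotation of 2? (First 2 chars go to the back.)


Input: 'xfctb', shift = 2
Operation: split at index 2 and swap parts
Front part s[0:2] = 'xf'
Back part s[2:] = 'ctb'
Rotated = back + front = 'ctb' + 'xf'
Result: ctbxf


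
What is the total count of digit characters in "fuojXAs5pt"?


Input string: 'fuojXAs5pt'
Operation: count digit characters (0-9)
Scan: 'f', 'u', 'o', 'j', 'X', 'A', 's', '5'(digit), 'p', 't'
Digits found: 1
Result: 1


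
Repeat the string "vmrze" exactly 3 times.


Input string: 'vmrze'
Operation: repeat 3 times
Concatenation: 'vmrze' + 'vmrze' + 'vmrze'
Result: vmrzevmrzevmrze


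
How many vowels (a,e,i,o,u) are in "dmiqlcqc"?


Input string: 'dmiqlcqc'
Operation: count vowels (a, e, i, o, u)
Scan: s[0]='d', s[1]='m', s[2]='i' (vowel), s[3]='q', s[4]='l', s[5]='c', s[6]='q', s[7]='c'
Vowels found: 1
Result: 1


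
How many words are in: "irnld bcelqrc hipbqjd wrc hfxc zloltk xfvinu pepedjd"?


Input string: 'irnld bcelqrc hipbqjd wrc hfxc zloltk xfvinu pepedjd'
Operation: split by spaces
Words found: 'irnld', 'bcelqrc', 'hipbqjd', 'wrc', 'hfxc', 'zloltk', 'xfvinu', 'pepedjd'
Word count: 8


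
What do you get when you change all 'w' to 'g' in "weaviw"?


Input string: 'weaviw'
Operation: replace 'w' with 'g'
Positions of 'w': 0, 5
After replacement: geavig


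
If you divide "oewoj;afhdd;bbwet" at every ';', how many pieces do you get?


Input string: 'oewoj;afhdd;bbwet'
Delimiter: ';'
Split result: 'oewoj', 'afhdd', 'bbwet'
Number of parts: 3


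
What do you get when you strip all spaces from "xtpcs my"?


Input string: 'xtpcs my'
Operation: remove all spaces
Words: 'xtpcs', 'my'
Join without spaces: xtpcsmy


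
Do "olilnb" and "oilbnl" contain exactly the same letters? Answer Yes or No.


String 1: 'olilnb' -> sorted: 'billno'
String 2: 'oilbnl' -> sorted: 'billno'
Compare sorted forms: 'billno' == 'billno'
Anagram: Yes


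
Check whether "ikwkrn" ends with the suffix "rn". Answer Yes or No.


Input string: 'ikwkrn'
Suffix to check: 'rn'
Last 2 characters of input: 'rn'
Match: True
Result: Yes


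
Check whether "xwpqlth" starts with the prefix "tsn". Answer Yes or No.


Input string: 'xwpqlth'
Prefix to check: 'tsn'
First 3 characters of input: 'xwp'
Match: False
Result: No


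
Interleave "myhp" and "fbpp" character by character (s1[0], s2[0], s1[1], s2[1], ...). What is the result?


String 1: 'myhp'
String 2: 'fbpp'
Operation: alternate characters
Pairs: 'm'+'f', 'y'+'b', 'h'+'p', 'p'+'p'
Result: mfybhppp


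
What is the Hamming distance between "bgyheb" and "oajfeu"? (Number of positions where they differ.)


String 1: 'bgyheb'
String 2: 'oajfeu'
Compare each position: pos 0: 'b'!='o', pos 1: 'g'!='a', pos 2: 'y'!='j', pos 3: 'h'!='f', pos 4: 'e'=='e', pos 5: 'b'!='u'
Differing positions: 5
Hamming distance: 5


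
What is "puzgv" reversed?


Input string: 'puzgv'
Operation: reverse character order
Original order: 'p' -> 'u' -> 'z' -> 'g' -> 'v'
Reversed order: 'v' -> 'g' -> 'z' -> 'u' -> 'p'
Result: vgzup


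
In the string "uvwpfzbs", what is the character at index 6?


Input string: 'uvwpfzbs'
Operation: get character at index 6
Index mapping: s[0]='u', s[1]='v', s[2]='w', s[3]='p', s[4]='f', s[5]='z', s[6]='b'
Result: 'b'


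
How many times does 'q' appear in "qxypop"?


Input string: 'qxypop'
Target character: 'q'
Scan each position: s[0]='q'
Matches found at indices: 0
Total: 1


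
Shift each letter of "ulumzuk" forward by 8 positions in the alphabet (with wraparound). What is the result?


Input: 'ulumzuk', shift = 8
Operation: for each letter, (position + 8) mod 26
Mapping: 'u'(20+8=28, 28 mod 26=2)->'c', 'l'(11+8=19)->'t', 'u'(20+8=28, 28 mod 26=2)->'c', 'm'(12+8=20)->'u', 'z'(25+8=33, 33 mod 26=7)->'h', 'u'(20+8=28, 28 mod 26=2)->'c', 'k'(10+8=18)->'s'
Result: ctcuhcs
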